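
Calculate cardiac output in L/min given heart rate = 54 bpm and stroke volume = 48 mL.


CO = HR * SV
CO = 54 * 48 / 1000
CO = 2.592 L/min


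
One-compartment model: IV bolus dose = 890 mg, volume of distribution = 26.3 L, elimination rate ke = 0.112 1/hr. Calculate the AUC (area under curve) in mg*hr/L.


C0 = Dose/Vd = 890/26.3 = 33.8403 mg/L
AUC = C0/ke = 33.8403/0.112
AUC = 302.1 mg*hr/L


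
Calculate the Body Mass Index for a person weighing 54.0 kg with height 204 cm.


BMI = weight / height^2
height = 204 cm = 2.04 m
BMI = 54.0 / 2.04^2
BMI = 12.98 kg/m^2


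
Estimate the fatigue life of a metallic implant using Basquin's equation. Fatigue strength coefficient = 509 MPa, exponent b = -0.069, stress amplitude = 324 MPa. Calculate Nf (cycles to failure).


sigma_a = sigma_f' * (2Nf)^b
2Nf = (sigma_a/sigma_f')^(1/b)
2Nf = (324/509)^(1/-0.069)
2Nf = 696.76071
Nf = 348.4


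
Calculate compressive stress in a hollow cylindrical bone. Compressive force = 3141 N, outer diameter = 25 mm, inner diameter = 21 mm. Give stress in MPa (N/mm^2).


A = pi*(r_o^2 - r_i^2)
r_o = 12.5 mm, r_i = 10.5 mm
A = 144.513 mm^2
sigma = F/A = 3141 / 144.513
sigma = 21.74 MPa


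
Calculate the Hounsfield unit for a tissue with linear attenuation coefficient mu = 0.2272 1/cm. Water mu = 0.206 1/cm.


HU = ((mu_tissue - mu_water) / mu_water) * 1000
HU = ((0.2272 - 0.206) / 0.206) * 1000
HU = 102.9


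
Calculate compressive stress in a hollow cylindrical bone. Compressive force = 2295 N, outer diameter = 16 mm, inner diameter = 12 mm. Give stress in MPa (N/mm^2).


A = pi*(r_o^2 - r_i^2)
r_o = 8 mm, r_i = 6 mm
A = 87.9646 mm^2
sigma = F/A = 2295 / 87.9646
sigma = 26.09 MPa


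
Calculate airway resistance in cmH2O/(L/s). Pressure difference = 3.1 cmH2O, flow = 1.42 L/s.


R = dP / flow
R = 3.1 / 1.42
R = 2.183 cmH2O/(L/s)


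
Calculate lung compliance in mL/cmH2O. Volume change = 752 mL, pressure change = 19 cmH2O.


C = dV / dP
C = 752 / 19
C = 39.58 mL/cmH2O


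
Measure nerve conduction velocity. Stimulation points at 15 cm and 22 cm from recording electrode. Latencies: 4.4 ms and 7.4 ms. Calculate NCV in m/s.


Distance = (22 - 15) / 100 = 0.07 m
dt = (7.4 - 4.4) / 1000 = 0.003 s
NCV = dist / dt = 23.33 m/s


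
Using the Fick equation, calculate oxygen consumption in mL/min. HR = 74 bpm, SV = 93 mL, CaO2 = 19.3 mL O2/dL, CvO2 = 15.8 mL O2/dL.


CO = HR*SV = 74*93/1000 = 6.882 L/min
a-v O2 diff = 19.3 - 15.8 = 3.5 mL/dL
VO2 = CO * (CaO2-CvO2) * 10 dL/L
VO2 = 6.882 * 3.5 * 10
VO2 = 240.9 mL/min


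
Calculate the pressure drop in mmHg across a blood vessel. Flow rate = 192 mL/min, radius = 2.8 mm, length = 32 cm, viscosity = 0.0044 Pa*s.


dP = 8*mu*L*Q / (pi*r^4)
Q = 192 mL/min = 3.2e-06 m^3/s
dP = 186.664 Pa = 186.664 / 133.322 mmHg = 1.4 mmHg


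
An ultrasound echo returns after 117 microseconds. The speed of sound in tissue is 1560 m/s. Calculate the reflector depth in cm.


depth = c * t / 2
t = 117 us = 1.1700e-04 s
depth = 1560 * 1.1700e-04 / 2
depth = 0.09126 m = 9.126 cm


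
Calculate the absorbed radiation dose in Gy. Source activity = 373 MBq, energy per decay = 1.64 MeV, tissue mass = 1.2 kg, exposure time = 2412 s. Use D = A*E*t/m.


A = 373 MBq = 3.7300e+08 Bq
E = 1.64 MeV = 2.62728e-13 J
D = A*E*t/m = 3.7300e+08*2.62728e-13*2412/1.2
D = 0.197 Gy


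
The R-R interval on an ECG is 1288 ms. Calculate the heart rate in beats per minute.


HR = 60 / RR_interval(s)
RR = 1288 ms = 1.288 s
HR = 60 / 1.288 = 46.58 bpm


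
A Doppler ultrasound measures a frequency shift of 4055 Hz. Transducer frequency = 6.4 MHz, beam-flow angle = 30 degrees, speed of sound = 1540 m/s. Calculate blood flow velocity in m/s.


v = fd * c / (2 * f0 * cos(theta))
v = 4055 * 1540 / (2 * 6.4000e+06 * cos(30))
v = 0.5633 m/s


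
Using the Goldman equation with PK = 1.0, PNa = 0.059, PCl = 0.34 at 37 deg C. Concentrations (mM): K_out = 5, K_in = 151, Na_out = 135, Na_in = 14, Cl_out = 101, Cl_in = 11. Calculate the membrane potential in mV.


Vm = (RT/F)*ln((PK*Ko + PNa*Nao + PCl*Cli)/(PK*Ki + PNa*Nai + PCl*Clo))
Numer = 16.705, Denom = 186.166
Vm = -64.43 mV


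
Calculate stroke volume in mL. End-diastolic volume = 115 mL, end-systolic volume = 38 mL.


SV = EDV - ESV
SV = 115 - 38
SV = 77 mL


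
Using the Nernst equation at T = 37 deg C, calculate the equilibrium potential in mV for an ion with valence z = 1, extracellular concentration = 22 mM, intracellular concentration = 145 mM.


E = (RT/(zF)) * ln(C_out/C_in)
T = 37 + 273.15 = 310.15 K
E = (8.314 * 310.15 / (1 * 96485)) * ln(22/145)
E = -50.4 mV


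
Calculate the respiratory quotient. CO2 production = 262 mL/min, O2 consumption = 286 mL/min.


RQ = VCO2 / VO2
RQ = 262 / 286
RQ = 0.9161


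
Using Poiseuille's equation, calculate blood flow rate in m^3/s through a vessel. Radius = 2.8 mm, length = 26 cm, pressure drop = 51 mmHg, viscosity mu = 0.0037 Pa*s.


Q = pi*r^4*dP / (8*mu*L)
r = 0.0028 m, L = 0.26 m
dP = 51 mmHg = 6799.422 Pa
Q = 1.7060e-04 m^3/s


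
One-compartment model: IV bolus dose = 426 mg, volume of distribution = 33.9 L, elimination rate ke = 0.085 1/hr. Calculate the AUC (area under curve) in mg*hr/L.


C0 = Dose/Vd = 426/33.9 = 12.5664 mg/L
AUC = C0/ke = 12.5664/0.085
AUC = 147.8 mg*hr/L


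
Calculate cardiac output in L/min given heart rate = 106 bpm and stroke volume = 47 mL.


CO = HR * SV
CO = 106 * 47 / 1000
CO = 4.982 L/min


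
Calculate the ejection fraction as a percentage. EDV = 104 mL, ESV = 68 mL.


SV = EDV - ESV = 104 - 68 = 36 mL
EF = SV/EDV * 100 = 36/104 * 100
EF = 34.62%


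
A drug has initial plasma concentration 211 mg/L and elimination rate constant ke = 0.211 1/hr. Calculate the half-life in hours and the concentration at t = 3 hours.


t_half = ln(2) / ke = 0.693147 / 0.211 = 3.285 hr
C(t) = C0 * exp(-ke*t) = 211 * exp(-0.211*3)
C(3) = 112 mg/L


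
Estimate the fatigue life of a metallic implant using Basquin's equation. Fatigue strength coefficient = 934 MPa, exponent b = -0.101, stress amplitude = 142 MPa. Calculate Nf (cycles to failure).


sigma_a = sigma_f' * (2Nf)^b
2Nf = (sigma_a/sigma_f')^(1/b)
2Nf = (142/934)^(1/-0.101)
2Nf = 1.2577358e+08
Nf = 6.2887e+07


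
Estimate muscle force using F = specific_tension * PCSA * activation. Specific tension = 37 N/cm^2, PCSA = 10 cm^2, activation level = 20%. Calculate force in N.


F = sigma * PCSA * activation
F = 37 * 10 * 0.2
F = 74 N


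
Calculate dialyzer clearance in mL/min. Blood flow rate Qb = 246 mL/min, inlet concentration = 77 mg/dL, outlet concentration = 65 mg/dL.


K = Qb * (Cb_in - Cb_out) / Cb_in
K = 246 * (77 - 65) / 77
K = 38.34 mL/min


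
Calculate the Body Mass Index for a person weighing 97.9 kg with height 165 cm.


BMI = weight / height^2
height = 165 cm = 1.65 m
BMI = 97.9 / 1.65^2
BMI = 35.96 kg/m^2


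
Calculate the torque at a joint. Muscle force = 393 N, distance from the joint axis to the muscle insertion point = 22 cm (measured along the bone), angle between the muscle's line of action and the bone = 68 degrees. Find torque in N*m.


Torque = F * d * sin(theta)   (moment arm = d*sin(theta))
d = 22 cm = 0.22 m
Torque = 393 * 0.22 * sin(68)
Torque = 80.16 N*m


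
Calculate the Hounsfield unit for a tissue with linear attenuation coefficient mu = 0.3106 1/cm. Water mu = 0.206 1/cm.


HU = ((mu_tissue - mu_water) / mu_water) * 1000
HU = ((0.3106 - 0.206) / 0.206) * 1000
HU = 507.8


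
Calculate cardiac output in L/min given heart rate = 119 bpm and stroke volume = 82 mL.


CO = HR * SV
CO = 119 * 82 / 1000
CO = 9.758 L/min


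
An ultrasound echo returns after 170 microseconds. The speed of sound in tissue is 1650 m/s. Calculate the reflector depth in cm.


depth = c * t / 2
t = 170 us = 1.7000e-04 s
depth = 1650 * 1.7000e-04 / 2
depth = 0.14025 m = 14.025 cm


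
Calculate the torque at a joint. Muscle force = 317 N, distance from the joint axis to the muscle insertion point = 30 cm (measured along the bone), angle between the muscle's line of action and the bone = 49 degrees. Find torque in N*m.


Torque = F * d * sin(theta)   (moment arm = d*sin(theta))
d = 30 cm = 0.3 m
Torque = 317 * 0.3 * sin(49)
Torque = 71.77 N*m


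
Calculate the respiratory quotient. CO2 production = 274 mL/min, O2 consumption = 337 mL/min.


RQ = VCO2 / VO2
RQ = 274 / 337
RQ = 0.8131


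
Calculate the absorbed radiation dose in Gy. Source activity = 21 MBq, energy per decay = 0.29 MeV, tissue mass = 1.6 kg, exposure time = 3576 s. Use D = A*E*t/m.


A = 21 MBq = 2.1000e+07 Bq
E = 0.29 MeV = 4.6458e-14 J
D = A*E*t/m = 2.1000e+07*4.6458e-14*3576/1.6
D = 0.002181 Gy


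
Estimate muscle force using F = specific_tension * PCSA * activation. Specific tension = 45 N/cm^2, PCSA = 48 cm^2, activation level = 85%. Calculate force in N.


F = sigma * PCSA * activation
F = 45 * 48 * 0.85
F = 1836 N


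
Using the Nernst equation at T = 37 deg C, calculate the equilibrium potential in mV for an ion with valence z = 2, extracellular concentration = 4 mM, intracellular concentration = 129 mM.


E = (RT/(zF)) * ln(C_out/C_in)
T = 37 + 273.15 = 310.15 K
E = (8.314 * 310.15 / (2 * 96485)) * ln(4/129)
E = -46.42 mV


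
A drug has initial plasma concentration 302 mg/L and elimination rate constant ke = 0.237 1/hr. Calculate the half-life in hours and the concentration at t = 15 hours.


t_half = ln(2) / ke = 0.693147 / 0.237 = 2.925 hr
C(t) = C0 * exp(-ke*t) = 302 * exp(-0.237*15)
C(15) = 8.632 mg/L


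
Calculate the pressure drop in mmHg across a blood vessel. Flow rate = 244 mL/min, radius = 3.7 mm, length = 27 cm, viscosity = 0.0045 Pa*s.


dP = 8*mu*L*Q / (pi*r^4)
Q = 244 mL/min = 4.06667e-06 m^3/s
dP = 67.1349 Pa = 67.1349 / 133.322 mmHg = 0.5036 mmHg


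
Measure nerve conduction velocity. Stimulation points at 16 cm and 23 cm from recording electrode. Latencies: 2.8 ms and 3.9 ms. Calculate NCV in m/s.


Distance = (23 - 16) / 100 = 0.07 m
dt = (3.9 - 2.8) / 1000 = 0.0011 s
NCV = dist / dt = 63.64 m/s


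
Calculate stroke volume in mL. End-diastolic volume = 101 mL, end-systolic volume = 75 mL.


SV = EDV - ESV
SV = 101 - 75
SV = 26 mL


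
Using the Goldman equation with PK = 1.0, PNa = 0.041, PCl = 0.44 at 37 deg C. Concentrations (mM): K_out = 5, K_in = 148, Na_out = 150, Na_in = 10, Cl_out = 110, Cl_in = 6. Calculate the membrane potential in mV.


Vm = (RT/F)*ln((PK*Ko + PNa*Nao + PCl*Cli)/(PK*Ki + PNa*Nai + PCl*Clo))
Numer = 13.79, Denom = 196.81
Vm = -71.04 mV


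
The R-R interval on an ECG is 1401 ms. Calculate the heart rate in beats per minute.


HR = 60 / RR_interval(s)
RR = 1401 ms = 1.401 s
HR = 60 / 1.401 = 42.83 bpm


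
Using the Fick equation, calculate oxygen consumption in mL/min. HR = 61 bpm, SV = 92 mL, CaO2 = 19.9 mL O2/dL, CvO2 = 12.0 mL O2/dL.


CO = HR*SV = 61*92/1000 = 5.612 L/min
a-v O2 diff = 19.9 - 12.0 = 7.9 mL/dL
VO2 = CO * (CaO2-CvO2) * 10 dL/L
VO2 = 5.612 * 7.9 * 10
VO2 = 443.3 mL/min


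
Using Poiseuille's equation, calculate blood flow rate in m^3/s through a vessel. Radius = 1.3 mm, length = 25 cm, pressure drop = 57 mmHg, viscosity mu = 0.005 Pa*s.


Q = pi*r^4*dP / (8*mu*L)
r = 0.0013 m, L = 0.25 m
dP = 57 mmHg = 7599.354 Pa
Q = 6.8187e-06 m^3/s


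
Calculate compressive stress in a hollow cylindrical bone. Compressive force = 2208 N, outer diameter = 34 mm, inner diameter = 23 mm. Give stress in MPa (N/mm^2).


A = pi*(r_o^2 - r_i^2)
r_o = 17 mm, r_i = 11.5 mm
A = 492.445 mm^2
sigma = F/A = 2208 / 492.445
sigma = 4.484 MPa


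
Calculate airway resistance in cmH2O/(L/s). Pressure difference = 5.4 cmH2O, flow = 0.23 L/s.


R = dP / flow
R = 5.4 / 0.23
R = 23.48 cmH2O/(L/s)


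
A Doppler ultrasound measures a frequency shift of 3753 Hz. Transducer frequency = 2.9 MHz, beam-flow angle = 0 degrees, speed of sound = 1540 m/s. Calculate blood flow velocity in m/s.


v = fd * c / (2 * f0 * cos(theta))
v = 3753 * 1540 / (2 * 2.9000e+06 * cos(0))
v = 0.9965 m/s


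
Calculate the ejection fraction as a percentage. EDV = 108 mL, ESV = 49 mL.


SV = EDV - ESV = 108 - 49 = 59 mL
EF = SV/EDV * 100 = 59/108 * 100
EF = 54.63%


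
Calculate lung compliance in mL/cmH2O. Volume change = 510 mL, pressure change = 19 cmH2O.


C = dV / dP
C = 510 / 19
C = 26.84 mL/cmH2O


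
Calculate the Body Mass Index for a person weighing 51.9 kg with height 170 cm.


BMI = weight / height^2
height = 170 cm = 1.7 m
BMI = 51.9 / 1.7^2
BMI = 17.96 kg/m^2


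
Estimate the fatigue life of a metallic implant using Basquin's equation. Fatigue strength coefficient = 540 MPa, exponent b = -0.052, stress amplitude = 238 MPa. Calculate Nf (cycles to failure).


sigma_a = sigma_f' * (2Nf)^b
2Nf = (sigma_a/sigma_f')^(1/b)
2Nf = (238/540)^(1/-0.052)
2Nf = 6960345.9
Nf = 3.4802e+06


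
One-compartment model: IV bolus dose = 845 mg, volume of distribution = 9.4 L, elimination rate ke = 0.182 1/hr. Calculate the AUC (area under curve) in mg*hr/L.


C0 = Dose/Vd = 845/9.4 = 89.8936 mg/L
AUC = C0/ke = 89.8936/0.182
AUC = 493.9 mg*hr/L


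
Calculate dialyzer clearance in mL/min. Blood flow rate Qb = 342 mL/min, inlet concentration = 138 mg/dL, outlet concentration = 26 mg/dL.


K = Qb * (Cb_in - Cb_out) / Cb_in
K = 342 * (138 - 26) / 138
K = 277.6 mL/min


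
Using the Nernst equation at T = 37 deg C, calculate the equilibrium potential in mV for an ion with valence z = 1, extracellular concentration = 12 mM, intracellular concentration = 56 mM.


E = (RT/(zF)) * ln(C_out/C_in)
T = 37 + 273.15 = 310.15 K
E = (8.314 * 310.15 / (1 * 96485)) * ln(12/56)
E = -41.17 mV


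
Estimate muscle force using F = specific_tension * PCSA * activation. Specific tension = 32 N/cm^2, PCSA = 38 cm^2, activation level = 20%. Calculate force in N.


F = sigma * PCSA * activation
F = 32 * 38 * 0.2
F = 243.2 N


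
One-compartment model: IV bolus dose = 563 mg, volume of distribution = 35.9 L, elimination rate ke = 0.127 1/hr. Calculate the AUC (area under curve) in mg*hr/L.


C0 = Dose/Vd = 563/35.9 = 15.6825 mg/L
AUC = C0/ke = 15.6825/0.127
AUC = 123.5 mg*hr/L


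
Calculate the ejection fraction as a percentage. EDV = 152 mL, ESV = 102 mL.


SV = EDV - ESV = 152 - 102 = 50 mL
EF = SV/EDV * 100 = 50/152 * 100
EF = 32.89%


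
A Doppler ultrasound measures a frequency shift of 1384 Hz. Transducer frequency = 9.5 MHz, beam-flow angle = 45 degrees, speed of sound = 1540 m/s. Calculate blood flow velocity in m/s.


v = fd * c / (2 * f0 * cos(theta))
v = 1384 * 1540 / (2 * 9.5000e+06 * cos(45))
v = 0.1586 m/s


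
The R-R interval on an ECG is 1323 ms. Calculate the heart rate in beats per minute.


HR = 60 / RR_interval(s)
RR = 1323 ms = 1.323 s
HR = 60 / 1.323 = 45.35 bpm


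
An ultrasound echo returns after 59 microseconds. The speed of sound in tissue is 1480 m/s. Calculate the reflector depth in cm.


depth = c * t / 2
t = 59 us = 5.9000e-05 s
depth = 1480 * 5.9000e-05 / 2
depth = 0.04366 m = 4.366 cm


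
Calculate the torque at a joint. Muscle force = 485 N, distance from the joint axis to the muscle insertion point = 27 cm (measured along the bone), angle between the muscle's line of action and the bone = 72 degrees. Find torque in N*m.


Torque = F * d * sin(theta)   (moment arm = d*sin(theta))
d = 27 cm = 0.27 m
Torque = 485 * 0.27 * sin(72)
Torque = 124.5 N*m


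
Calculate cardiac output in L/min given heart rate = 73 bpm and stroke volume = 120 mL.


CO = HR * SV
CO = 73 * 120 / 1000
CO = 8.76 L/min


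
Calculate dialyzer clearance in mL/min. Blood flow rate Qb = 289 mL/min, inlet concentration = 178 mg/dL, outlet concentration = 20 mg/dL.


K = Qb * (Cb_in - Cb_out) / Cb_in
K = 289 * (178 - 20) / 178
K = 256.5 mL/min


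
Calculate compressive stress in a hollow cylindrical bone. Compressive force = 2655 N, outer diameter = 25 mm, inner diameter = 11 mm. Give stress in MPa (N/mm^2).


A = pi*(r_o^2 - r_i^2)
r_o = 12.5 mm, r_i = 5.5 mm
A = 395.841 mm^2
sigma = F/A = 2655 / 395.841
sigma = 6.707 MPa


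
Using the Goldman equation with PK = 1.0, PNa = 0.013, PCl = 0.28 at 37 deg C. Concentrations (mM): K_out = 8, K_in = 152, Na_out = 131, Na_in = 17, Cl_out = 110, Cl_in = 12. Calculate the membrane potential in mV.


Vm = (RT/F)*ln((PK*Ko + PNa*Nao + PCl*Cli)/(PK*Ki + PNa*Nai + PCl*Clo))
Numer = 13.063, Denom = 183.021
Vm = -70.55 mV


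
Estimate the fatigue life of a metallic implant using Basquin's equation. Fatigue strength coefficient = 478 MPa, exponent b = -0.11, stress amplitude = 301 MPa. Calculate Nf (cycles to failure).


sigma_a = sigma_f' * (2Nf)^b
2Nf = (sigma_a/sigma_f')^(1/b)
2Nf = (301/478)^(1/-0.11)
2Nf = 66.990426
Nf = 33.5


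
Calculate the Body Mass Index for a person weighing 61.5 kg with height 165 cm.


BMI = weight / height^2
height = 165 cm = 1.65 m
BMI = 61.5 / 1.65^2
BMI = 22.59 kg/m^2


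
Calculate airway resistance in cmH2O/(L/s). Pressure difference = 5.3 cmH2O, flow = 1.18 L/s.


R = dP / flow
R = 5.3 / 1.18
R = 4.492 cmH2O/(L/s)


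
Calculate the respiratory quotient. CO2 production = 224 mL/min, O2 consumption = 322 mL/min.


RQ = VCO2 / VO2
RQ = 224 / 322
RQ = 0.6957


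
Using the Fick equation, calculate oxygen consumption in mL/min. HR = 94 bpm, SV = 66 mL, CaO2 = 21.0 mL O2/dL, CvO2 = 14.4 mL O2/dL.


CO = HR*SV = 94*66/1000 = 6.204 L/min
a-v O2 diff = 21.0 - 14.4 = 6.6 mL/dL
VO2 = CO * (CaO2-CvO2) * 10 dL/L
VO2 = 6.204 * 6.6 * 10
VO2 = 409.5 mL/min


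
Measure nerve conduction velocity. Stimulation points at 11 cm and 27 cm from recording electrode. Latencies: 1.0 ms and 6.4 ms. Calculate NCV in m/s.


Distance = (27 - 11) / 100 = 0.16 m
dt = (6.4 - 1.0) / 1000 = 0.0054 s
NCV = dist / dt = 29.63 m/s


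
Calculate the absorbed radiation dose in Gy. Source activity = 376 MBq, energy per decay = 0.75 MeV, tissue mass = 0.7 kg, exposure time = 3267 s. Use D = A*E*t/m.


A = 376 MBq = 3.7600e+08 Bq
E = 0.75 MeV = 1.2015e-13 J
D = A*E*t/m = 3.7600e+08*1.2015e-13*3267/0.7
D = 0.2108 Gy


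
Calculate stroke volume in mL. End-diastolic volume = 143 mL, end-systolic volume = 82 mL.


SV = EDV - ESV
SV = 143 - 82
SV = 61 mL


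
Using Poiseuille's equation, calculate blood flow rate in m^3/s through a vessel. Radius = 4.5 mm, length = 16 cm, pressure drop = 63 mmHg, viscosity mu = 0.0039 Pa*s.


Q = pi*r^4*dP / (8*mu*L)
r = 0.0045 m, L = 0.16 m
dP = 63 mmHg = 8399.286 Pa
Q = 0.002168 m^3/s


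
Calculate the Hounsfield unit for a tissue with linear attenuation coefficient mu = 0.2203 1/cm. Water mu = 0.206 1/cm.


HU = ((mu_tissue - mu_water) / mu_water) * 1000
HU = ((0.2203 - 0.206) / 0.206) * 1000
HU = 69.42


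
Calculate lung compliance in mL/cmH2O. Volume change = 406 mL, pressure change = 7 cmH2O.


C = dV / dP
C = 406 / 7
C = 58 mL/cmH2O


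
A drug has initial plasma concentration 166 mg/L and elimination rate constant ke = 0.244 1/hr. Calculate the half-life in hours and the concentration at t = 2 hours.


t_half = ln(2) / ke = 0.693147 / 0.244 = 2.841 hr
C(t) = C0 * exp(-ke*t) = 166 * exp(-0.244*2)
C(2) = 101.9 mg/L


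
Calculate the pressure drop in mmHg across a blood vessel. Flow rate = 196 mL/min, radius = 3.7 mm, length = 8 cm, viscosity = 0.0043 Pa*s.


dP = 8*mu*L*Q / (pi*r^4)
Q = 196 mL/min = 3.26667e-06 m^3/s
dP = 15.2685 Pa = 15.2685 / 133.322 mmHg = 0.1145 mmHg


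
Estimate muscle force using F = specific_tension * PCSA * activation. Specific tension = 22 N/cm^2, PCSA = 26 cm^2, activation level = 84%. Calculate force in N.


F = sigma * PCSA * activation
F = 22 * 26 * 0.84
F = 480.5 N


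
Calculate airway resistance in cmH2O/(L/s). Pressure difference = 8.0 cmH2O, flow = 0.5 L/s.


R = dP / flow
R = 8.0 / 0.5
R = 16 cmH2O/(L/s)


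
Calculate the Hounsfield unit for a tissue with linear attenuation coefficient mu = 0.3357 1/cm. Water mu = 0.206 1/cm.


HU = ((mu_tissue - mu_water) / mu_water) * 1000
HU = ((0.3357 - 0.206) / 0.206) * 1000
HU = 629.6


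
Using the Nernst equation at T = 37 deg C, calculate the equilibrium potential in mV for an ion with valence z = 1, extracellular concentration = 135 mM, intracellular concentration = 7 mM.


E = (RT/(zF)) * ln(C_out/C_in)
T = 37 + 273.15 = 310.15 K
E = (8.314 * 310.15 / (1 * 96485)) * ln(135/7)
E = 79.09 mV


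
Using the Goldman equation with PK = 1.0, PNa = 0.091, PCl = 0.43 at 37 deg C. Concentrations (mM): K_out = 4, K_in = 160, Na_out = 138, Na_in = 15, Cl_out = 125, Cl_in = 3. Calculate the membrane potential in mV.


Vm = (RT/F)*ln((PK*Ko + PNa*Nao + PCl*Cli)/(PK*Ki + PNa*Nai + PCl*Clo))
Numer = 17.848, Denom = 215.115
Vm = -66.53 mV


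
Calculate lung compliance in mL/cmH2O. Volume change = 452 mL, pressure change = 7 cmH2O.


C = dV / dP
C = 452 / 7
C = 64.57 mL/cmH2O


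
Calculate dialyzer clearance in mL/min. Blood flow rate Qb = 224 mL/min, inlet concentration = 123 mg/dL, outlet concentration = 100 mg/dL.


K = Qb * (Cb_in - Cb_out) / Cb_in
K = 224 * (123 - 100) / 123
K = 41.89 mL/min


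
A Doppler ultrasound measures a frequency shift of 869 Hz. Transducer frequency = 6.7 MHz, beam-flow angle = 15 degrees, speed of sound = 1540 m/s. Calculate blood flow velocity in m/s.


v = fd * c / (2 * f0 * cos(theta))
v = 869 * 1540 / (2 * 6.7000e+06 * cos(15))
v = 0.1034 m/s


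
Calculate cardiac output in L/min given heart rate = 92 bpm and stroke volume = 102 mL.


CO = HR * SV
CO = 92 * 102 / 1000
CO = 9.384 L/min


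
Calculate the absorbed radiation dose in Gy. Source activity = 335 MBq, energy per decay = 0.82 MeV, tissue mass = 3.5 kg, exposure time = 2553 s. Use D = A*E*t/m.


A = 335 MBq = 3.3500e+08 Bq
E = 0.82 MeV = 1.31364e-13 J
D = A*E*t/m = 3.3500e+08*1.31364e-13*2553/3.5
D = 0.0321 Gy


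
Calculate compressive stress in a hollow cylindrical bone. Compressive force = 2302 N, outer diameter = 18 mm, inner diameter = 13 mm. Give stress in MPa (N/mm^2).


A = pi*(r_o^2 - r_i^2)
r_o = 9 mm, r_i = 6.5 mm
A = 121.737 mm^2
sigma = F/A = 2302 / 121.737
sigma = 18.91 MPa


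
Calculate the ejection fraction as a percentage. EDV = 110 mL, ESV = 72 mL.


SV = EDV - ESV = 110 - 72 = 38 mL
EF = SV/EDV * 100 = 38/110 * 100
EF = 34.55%


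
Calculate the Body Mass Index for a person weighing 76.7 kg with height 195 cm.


BMI = weight / height^2
height = 195 cm = 1.95 m
BMI = 76.7 / 1.95^2
BMI = 20.17 kg/m^2


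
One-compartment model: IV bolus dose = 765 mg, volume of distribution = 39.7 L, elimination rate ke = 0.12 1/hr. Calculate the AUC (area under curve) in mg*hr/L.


C0 = Dose/Vd = 765/39.7 = 19.2695 mg/L
AUC = C0/ke = 19.2695/0.12
AUC = 160.6 mg*hr/L


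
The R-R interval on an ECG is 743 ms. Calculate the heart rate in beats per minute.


HR = 60 / RR_interval(s)
RR = 743 ms = 0.743 s
HR = 60 / 0.743 = 80.75 bpm


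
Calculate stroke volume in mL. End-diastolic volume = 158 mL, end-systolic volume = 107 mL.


SV = EDV - ESV
SV = 158 - 107
SV = 51 mL


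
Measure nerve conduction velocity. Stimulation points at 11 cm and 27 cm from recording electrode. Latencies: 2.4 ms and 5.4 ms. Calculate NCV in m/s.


Distance = (27 - 11) / 100 = 0.16 m
dt = (5.4 - 2.4) / 1000 = 0.003 s
NCV = dist / dt = 53.33 m/s


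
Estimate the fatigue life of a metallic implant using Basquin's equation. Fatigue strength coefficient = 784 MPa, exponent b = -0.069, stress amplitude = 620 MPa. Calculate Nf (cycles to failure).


sigma_a = sigma_f' * (2Nf)^b
2Nf = (sigma_a/sigma_f')^(1/b)
2Nf = (620/784)^(1/-0.069)
2Nf = 30.00301
Nf = 15


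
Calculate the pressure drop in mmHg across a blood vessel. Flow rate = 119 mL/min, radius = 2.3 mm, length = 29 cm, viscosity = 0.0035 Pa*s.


dP = 8*mu*L*Q / (pi*r^4)
Q = 119 mL/min = 1.98333e-06 m^3/s
dP = 183.185 Pa = 183.185 / 133.322 mmHg = 1.374 mmHg


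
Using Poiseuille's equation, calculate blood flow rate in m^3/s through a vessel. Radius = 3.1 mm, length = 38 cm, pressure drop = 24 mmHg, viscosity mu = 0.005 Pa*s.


Q = pi*r^4*dP / (8*mu*L)
r = 0.0031 m, L = 0.38 m
dP = 24 mmHg = 3199.728 Pa
Q = 6.1075e-05 m^3/s


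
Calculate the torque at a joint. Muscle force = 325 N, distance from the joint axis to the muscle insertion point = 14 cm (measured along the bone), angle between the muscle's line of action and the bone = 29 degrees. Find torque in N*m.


Torque = F * d * sin(theta)   (moment arm = d*sin(theta))
d = 14 cm = 0.14 m
Torque = 325 * 0.14 * sin(29)
Torque = 22.06 N*m


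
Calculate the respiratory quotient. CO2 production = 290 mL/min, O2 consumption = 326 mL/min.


RQ = VCO2 / VO2
RQ = 290 / 326
RQ = 0.8896


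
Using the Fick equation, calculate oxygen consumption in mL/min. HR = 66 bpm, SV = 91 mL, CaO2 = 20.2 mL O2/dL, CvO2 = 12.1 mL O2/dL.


CO = HR*SV = 66*91/1000 = 6.006 L/min
a-v O2 diff = 20.2 - 12.1 = 8.1 mL/dL
VO2 = CO * (CaO2-CvO2) * 10 dL/L
VO2 = 6.006 * 8.1 * 10
VO2 = 486.5 mL/min


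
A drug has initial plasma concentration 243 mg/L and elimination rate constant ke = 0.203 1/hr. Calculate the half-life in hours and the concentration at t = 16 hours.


t_half = ln(2) / ke = 0.693147 / 0.203 = 3.415 hr
C(t) = C0 * exp(-ke*t) = 243 * exp(-0.203*16)
C(16) = 9.441 mg/L


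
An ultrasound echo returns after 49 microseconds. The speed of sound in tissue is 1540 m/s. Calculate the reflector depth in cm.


depth = c * t / 2
t = 49 us = 4.9000e-05 s
depth = 1540 * 4.9000e-05 / 2
depth = 0.03773 m = 3.773 cm


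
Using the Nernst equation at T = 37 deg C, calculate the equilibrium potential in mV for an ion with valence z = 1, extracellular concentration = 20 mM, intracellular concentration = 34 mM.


E = (RT/(zF)) * ln(C_out/C_in)
T = 37 + 273.15 = 310.15 K
E = (8.314 * 310.15 / (1 * 96485)) * ln(20/34)
E = -14.18 mV


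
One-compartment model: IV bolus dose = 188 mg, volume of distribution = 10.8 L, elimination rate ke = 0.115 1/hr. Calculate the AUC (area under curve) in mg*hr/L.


C0 = Dose/Vd = 188/10.8 = 17.4074 mg/L
AUC = C0/ke = 17.4074/0.115
AUC = 151.4 mg*hr/L


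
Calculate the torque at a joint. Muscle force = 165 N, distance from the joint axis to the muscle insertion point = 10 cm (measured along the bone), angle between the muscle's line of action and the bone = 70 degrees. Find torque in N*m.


Torque = F * d * sin(theta)   (moment arm = d*sin(theta))
d = 10 cm = 0.1 m
Torque = 165 * 0.1 * sin(70)
Torque = 15.5 N*m


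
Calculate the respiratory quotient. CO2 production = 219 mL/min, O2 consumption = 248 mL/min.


RQ = VCO2 / VO2
RQ = 219 / 248
RQ = 0.8831


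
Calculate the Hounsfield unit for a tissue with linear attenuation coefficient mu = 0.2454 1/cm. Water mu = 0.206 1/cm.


HU = ((mu_tissue - mu_water) / mu_water) * 1000
HU = ((0.2454 - 0.206) / 0.206) * 1000
HU = 191.3


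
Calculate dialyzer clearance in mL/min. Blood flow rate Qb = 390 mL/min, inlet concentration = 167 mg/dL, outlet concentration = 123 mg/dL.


K = Qb * (Cb_in - Cb_out) / Cb_in
K = 390 * (167 - 123) / 167
K = 102.8 mL/min


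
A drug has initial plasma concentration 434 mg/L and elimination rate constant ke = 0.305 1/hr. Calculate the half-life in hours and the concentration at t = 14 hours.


t_half = ln(2) / ke = 0.693147 / 0.305 = 2.273 hr
C(t) = C0 * exp(-ke*t) = 434 * exp(-0.305*14)
C(14) = 6.068 mg/L


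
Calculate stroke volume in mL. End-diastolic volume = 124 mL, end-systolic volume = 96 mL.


SV = EDV - ESV
SV = 124 - 96
SV = 28 mL


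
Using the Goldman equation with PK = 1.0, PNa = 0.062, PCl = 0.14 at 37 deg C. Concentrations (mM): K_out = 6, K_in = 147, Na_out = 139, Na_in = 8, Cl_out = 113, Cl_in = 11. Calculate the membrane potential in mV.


Vm = (RT/F)*ln((PK*Ko + PNa*Nao + PCl*Cli)/(PK*Ki + PNa*Nai + PCl*Clo))
Numer = 16.158, Denom = 163.316
Vm = -61.82 mV


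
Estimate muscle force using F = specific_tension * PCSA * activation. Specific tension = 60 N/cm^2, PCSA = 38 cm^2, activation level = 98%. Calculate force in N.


F = sigma * PCSA * activation
F = 60 * 38 * 0.98
F = 2234 N


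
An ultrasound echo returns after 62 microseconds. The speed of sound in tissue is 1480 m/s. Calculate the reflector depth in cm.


depth = c * t / 2
t = 62 us = 6.2000e-05 s
depth = 1480 * 6.2000e-05 / 2
depth = 0.04588 m = 4.588 cm


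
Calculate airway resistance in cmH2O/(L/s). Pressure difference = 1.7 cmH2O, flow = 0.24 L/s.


R = dP / flow
R = 1.7 / 0.24
R = 7.083 cmH2O/(L/s)


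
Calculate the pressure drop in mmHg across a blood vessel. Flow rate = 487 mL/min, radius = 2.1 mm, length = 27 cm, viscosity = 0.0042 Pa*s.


dP = 8*mu*L*Q / (pi*r^4)
Q = 487 mL/min = 8.11667e-06 m^3/s
dP = 1205.19 Pa = 1205.19 / 133.322 mmHg = 9.04 mmHg


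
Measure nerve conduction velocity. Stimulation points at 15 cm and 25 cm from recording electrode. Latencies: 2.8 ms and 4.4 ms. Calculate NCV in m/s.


Distance = (25 - 15) / 100 = 0.1 m
dt = (4.4 - 2.8) / 1000 = 0.0016 s
NCV = dist / dt = 62.5 m/s


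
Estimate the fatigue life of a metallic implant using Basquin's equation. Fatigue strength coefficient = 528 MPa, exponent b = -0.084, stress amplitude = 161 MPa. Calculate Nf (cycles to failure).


sigma_a = sigma_f' * (2Nf)^b
2Nf = (sigma_a/sigma_f')^(1/b)
2Nf = (161/528)^(1/-0.084)
2Nf = 1382203.5
Nf = 6.911e+05


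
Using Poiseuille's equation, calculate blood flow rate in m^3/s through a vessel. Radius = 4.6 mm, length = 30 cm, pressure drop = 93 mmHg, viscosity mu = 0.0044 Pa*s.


Q = pi*r^4*dP / (8*mu*L)
r = 0.0046 m, L = 0.3 m
dP = 93 mmHg = 12398.946 Pa
Q = 0.001652 m^3/s


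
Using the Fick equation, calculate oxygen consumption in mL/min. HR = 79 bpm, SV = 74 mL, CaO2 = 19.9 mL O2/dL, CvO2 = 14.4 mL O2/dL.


CO = HR*SV = 79*74/1000 = 5.846 L/min
a-v O2 diff = 19.9 - 14.4 = 5.5 mL/dL
VO2 = CO * (CaO2-CvO2) * 10 dL/L
VO2 = 5.846 * 5.5 * 10
VO2 = 321.5 mL/min


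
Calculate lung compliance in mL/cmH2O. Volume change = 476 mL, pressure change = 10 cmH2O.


C = dV / dP
C = 476 / 10
C = 47.6 mL/cmH2O


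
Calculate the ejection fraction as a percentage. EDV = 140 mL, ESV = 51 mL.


SV = EDV - ESV = 140 - 51 = 89 mL
EF = SV/EDV * 100 = 89/140 * 100
EF = 63.57%


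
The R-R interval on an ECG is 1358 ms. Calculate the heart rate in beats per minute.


HR = 60 / RR_interval(s)
RR = 1358 ms = 1.358 s
HR = 60 / 1.358 = 44.18 bpm


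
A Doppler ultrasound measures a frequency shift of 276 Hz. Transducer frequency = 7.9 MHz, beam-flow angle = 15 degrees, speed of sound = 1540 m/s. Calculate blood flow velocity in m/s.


v = fd * c / (2 * f0 * cos(theta))
v = 276 * 1540 / (2 * 7.9000e+06 * cos(15))
v = 0.02785 m/s


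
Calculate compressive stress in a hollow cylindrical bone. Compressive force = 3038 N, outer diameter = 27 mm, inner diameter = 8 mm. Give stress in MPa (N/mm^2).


A = pi*(r_o^2 - r_i^2)
r_o = 13.5 mm, r_i = 4 mm
A = 522.29 mm^2
sigma = F/A = 3038 / 522.29
sigma = 5.817 MPa


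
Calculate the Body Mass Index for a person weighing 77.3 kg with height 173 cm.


BMI = weight / height^2
height = 173 cm = 1.73 m
BMI = 77.3 / 1.73^2
BMI = 25.83 kg/m^2


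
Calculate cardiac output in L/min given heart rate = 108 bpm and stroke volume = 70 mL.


CO = HR * SV
CO = 108 * 70 / 1000
CO = 7.56 L/min


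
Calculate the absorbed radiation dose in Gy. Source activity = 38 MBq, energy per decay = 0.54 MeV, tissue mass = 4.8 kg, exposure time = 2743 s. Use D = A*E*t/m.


A = 38 MBq = 3.8000e+07 Bq
E = 0.54 MeV = 8.6508e-14 J
D = A*E*t/m = 3.8000e+07*8.6508e-14*2743/4.8
D = 0.001879 Gy


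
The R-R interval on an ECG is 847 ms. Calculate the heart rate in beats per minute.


HR = 60 / RR_interval(s)
RR = 847 ms = 0.847 s
HR = 60 / 0.847 = 70.84 bpm


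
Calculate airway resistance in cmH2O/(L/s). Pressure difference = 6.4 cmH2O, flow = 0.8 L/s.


R = dP / flow
R = 6.4 / 0.8
R = 8 cmH2O/(L/s)


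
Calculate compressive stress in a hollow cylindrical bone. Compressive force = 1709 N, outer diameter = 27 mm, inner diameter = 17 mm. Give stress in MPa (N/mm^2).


A = pi*(r_o^2 - r_i^2)
r_o = 13.5 mm, r_i = 8.5 mm
A = 345.575 mm^2
sigma = F/A = 1709 / 345.575
sigma = 4.945 MPa


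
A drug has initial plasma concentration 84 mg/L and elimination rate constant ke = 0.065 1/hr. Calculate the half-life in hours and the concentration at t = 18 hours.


t_half = ln(2) / ke = 0.693147 / 0.065 = 10.66 hr
C(t) = C0 * exp(-ke*t) = 84 * exp(-0.065*18)
C(18) = 26.07 mg/L


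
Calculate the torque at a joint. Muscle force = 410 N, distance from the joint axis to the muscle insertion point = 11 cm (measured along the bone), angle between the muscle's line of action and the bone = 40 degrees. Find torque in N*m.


Torque = F * d * sin(theta)   (moment arm = d*sin(theta))
d = 11 cm = 0.11 m
Torque = 410 * 0.11 * sin(40)
Torque = 28.99 N*m


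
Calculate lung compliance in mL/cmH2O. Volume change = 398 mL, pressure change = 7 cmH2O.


C = dV / dP
C = 398 / 7
C = 56.86 mL/cmH2O


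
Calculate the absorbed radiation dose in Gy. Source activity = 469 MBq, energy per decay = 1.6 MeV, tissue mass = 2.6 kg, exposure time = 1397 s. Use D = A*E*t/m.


A = 469 MBq = 4.6900e+08 Bq
E = 1.6 MeV = 2.5632e-13 J
D = A*E*t/m = 4.6900e+08*2.5632e-13*1397/2.6
D = 0.06459 Gy


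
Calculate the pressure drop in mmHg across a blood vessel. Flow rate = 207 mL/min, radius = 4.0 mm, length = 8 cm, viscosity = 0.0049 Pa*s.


dP = 8*mu*L*Q / (pi*r^4)
Q = 207 mL/min = 3.45e-06 m^3/s
dP = 13.4526 Pa = 13.4526 / 133.322 mmHg = 0.1009 mmHg


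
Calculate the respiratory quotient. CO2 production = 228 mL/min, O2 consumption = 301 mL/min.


RQ = VCO2 / VO2
RQ = 228 / 301
RQ = 0.7575


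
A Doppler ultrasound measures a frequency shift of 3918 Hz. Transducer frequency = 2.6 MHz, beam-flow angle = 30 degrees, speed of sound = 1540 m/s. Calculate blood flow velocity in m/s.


v = fd * c / (2 * f0 * cos(theta))
v = 3918 * 1540 / (2 * 2.6000e+06 * cos(30))
v = 1.34 m/s


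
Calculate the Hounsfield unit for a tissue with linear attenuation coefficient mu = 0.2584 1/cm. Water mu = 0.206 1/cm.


HU = ((mu_tissue - mu_water) / mu_water) * 1000
HU = ((0.2584 - 0.206) / 0.206) * 1000
HU = 254.4


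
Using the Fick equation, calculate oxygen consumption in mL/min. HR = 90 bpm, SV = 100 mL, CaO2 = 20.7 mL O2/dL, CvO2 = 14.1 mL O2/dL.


CO = HR*SV = 90*100/1000 = 9 L/min
a-v O2 diff = 20.7 - 14.1 = 6.6 mL/dL
VO2 = CO * (CaO2-CvO2) * 10 dL/L
VO2 = 9 * 6.6 * 10
VO2 = 594 mL/min


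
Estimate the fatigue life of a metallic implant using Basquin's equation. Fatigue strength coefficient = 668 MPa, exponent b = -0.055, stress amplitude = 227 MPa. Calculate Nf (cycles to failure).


sigma_a = sigma_f' * (2Nf)^b
2Nf = (sigma_a/sigma_f')^(1/b)
2Nf = (227/668)^(1/-0.055)
2Nf = 3.3322554e+08
Nf = 1.6661e+08


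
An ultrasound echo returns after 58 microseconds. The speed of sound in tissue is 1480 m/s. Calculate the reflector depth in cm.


depth = c * t / 2
t = 58 us = 5.8000e-05 s
depth = 1480 * 5.8000e-05 / 2
depth = 0.04292 m = 4.292 cm


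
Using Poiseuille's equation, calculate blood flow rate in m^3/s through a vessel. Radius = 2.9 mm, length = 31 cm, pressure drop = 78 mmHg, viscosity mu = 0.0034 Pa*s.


Q = pi*r^4*dP / (8*mu*L)
r = 0.0029 m, L = 0.31 m
dP = 78 mmHg = 10399.116 Pa
Q = 2.7404e-04 m^3/s


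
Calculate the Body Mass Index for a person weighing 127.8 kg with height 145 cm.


BMI = weight / height^2
height = 145 cm = 1.45 m
BMI = 127.8 / 1.45^2
BMI = 60.78 kg/m^2


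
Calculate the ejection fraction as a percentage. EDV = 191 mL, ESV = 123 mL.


SV = EDV - ESV = 191 - 123 = 68 mL
EF = SV/EDV * 100 = 68/191 * 100
EF = 35.6%


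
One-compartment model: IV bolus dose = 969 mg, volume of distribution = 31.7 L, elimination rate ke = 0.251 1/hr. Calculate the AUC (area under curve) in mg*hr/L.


C0 = Dose/Vd = 969/31.7 = 30.5678 mg/L
AUC = C0/ke = 30.5678/0.251
AUC = 121.8 mg*hr/L


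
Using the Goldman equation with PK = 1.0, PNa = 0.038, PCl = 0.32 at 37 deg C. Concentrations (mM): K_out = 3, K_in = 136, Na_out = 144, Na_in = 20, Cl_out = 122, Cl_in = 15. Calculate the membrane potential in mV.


Vm = (RT/F)*ln((PK*Ko + PNa*Nao + PCl*Cli)/(PK*Ki + PNa*Nai + PCl*Clo))
Numer = 13.272, Denom = 175.8
Vm = -69.05 mV


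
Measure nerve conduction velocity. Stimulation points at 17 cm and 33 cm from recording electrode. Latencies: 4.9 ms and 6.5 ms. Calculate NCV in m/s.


Distance = (33 - 17) / 100 = 0.16 m
dt = (6.5 - 4.9) / 1000 = 0.0016 s
NCV = dist / dt = 100 m/s


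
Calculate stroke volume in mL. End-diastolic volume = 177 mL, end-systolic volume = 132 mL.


SV = EDV - ESV
SV = 177 - 132
SV = 45 mL


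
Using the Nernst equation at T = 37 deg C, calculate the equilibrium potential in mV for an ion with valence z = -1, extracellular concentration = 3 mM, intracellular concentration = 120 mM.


E = (RT/(zF)) * ln(C_out/C_in)
T = 37 + 273.15 = 310.15 K
E = (8.314 * 310.15 / (-1 * 96485)) * ln(3/120)
E = 98.59 mV


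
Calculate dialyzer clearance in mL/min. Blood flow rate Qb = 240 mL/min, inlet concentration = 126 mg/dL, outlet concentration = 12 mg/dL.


K = Qb * (Cb_in - Cb_out) / Cb_in
K = 240 * (126 - 12) / 126
K = 217.1 mL/min


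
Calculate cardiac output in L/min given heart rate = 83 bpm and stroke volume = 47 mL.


CO = HR * SV
CO = 83 * 47 / 1000
CO = 3.901 L/min


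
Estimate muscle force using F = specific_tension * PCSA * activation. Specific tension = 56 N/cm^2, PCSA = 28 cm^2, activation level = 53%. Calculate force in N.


F = sigma * PCSA * activation
F = 56 * 28 * 0.53
F = 831 N


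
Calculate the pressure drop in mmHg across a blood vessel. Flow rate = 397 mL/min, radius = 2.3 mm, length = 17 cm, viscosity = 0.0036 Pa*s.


dP = 8*mu*L*Q / (pi*r^4)
Q = 397 mL/min = 6.61667e-06 m^3/s
dP = 368.485 Pa = 368.485 / 133.322 mmHg = 2.764 mmHg


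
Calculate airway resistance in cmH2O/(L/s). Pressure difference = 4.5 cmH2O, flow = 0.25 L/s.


R = dP / flow
R = 4.5 / 0.25
R = 18 cmH2O/(L/s)


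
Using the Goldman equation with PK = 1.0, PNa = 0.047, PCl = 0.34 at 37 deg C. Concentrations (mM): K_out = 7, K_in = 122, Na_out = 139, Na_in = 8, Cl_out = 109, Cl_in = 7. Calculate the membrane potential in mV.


Vm = (RT/F)*ln((PK*Ko + PNa*Nao + PCl*Cli)/(PK*Ki + PNa*Nai + PCl*Clo))
Numer = 15.913, Denom = 159.436
Vm = -61.59 mV


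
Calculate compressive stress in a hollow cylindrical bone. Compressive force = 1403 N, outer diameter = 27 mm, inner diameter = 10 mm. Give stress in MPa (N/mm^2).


A = pi*(r_o^2 - r_i^2)
r_o = 13.5 mm, r_i = 5 mm
A = 494.015 mm^2
sigma = F/A = 1403 / 494.015
sigma = 2.84 MPa


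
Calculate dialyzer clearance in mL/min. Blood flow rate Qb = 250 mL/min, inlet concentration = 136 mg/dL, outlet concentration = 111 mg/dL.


K = Qb * (Cb_in - Cb_out) / Cb_in
K = 250 * (136 - 111) / 136
K = 45.96 mL/min


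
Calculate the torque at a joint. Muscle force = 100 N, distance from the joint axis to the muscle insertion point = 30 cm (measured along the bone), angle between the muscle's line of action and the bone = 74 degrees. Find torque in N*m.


Torque = F * d * sin(theta)   (moment arm = d*sin(theta))
d = 30 cm = 0.3 m
Torque = 100 * 0.3 * sin(74)
Torque = 28.84 N*m


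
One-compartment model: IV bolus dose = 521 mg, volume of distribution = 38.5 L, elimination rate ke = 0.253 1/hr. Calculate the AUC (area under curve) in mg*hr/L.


C0 = Dose/Vd = 521/38.5 = 13.5325 mg/L
AUC = C0/ke = 13.5325/0.253
AUC = 53.49 mg*hr/L
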